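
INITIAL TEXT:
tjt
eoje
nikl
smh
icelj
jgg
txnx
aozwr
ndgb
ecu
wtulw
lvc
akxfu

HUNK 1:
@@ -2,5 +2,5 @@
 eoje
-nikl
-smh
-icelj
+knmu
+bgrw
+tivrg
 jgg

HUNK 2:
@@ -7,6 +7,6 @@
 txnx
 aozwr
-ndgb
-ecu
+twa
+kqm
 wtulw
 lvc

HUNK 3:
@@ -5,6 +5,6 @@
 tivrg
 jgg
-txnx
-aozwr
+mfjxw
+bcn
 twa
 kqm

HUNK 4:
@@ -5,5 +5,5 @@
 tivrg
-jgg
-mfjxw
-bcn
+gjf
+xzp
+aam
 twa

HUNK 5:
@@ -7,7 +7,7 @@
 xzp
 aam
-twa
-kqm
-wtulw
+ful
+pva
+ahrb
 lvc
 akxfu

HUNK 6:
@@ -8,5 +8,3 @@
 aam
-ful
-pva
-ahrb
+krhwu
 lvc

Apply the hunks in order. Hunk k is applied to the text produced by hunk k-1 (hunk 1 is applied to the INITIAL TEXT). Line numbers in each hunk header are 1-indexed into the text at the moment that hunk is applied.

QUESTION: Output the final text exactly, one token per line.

Answer: tjt
eoje
knmu
bgrw
tivrg
gjf
xzp
aam
krhwu
lvc
akxfu

Derivation:
Hunk 1: at line 2 remove [nikl,smh,icelj] add [knmu,bgrw,tivrg] -> 13 lines: tjt eoje knmu bgrw tivrg jgg txnx aozwr ndgb ecu wtulw lvc akxfu
Hunk 2: at line 7 remove [ndgb,ecu] add [twa,kqm] -> 13 lines: tjt eoje knmu bgrw tivrg jgg txnx aozwr twa kqm wtulw lvc akxfu
Hunk 3: at line 5 remove [txnx,aozwr] add [mfjxw,bcn] -> 13 lines: tjt eoje knmu bgrw tivrg jgg mfjxw bcn twa kqm wtulw lvc akxfu
Hunk 4: at line 5 remove [jgg,mfjxw,bcn] add [gjf,xzp,aam] -> 13 lines: tjt eoje knmu bgrw tivrg gjf xzp aam twa kqm wtulw lvc akxfu
Hunk 5: at line 7 remove [twa,kqm,wtulw] add [ful,pva,ahrb] -> 13 lines: tjt eoje knmu bgrw tivrg gjf xzp aam ful pva ahrb lvc akxfu
Hunk 6: at line 8 remove [ful,pva,ahrb] add [krhwu] -> 11 lines: tjt eoje knmu bgrw tivrg gjf xzp aam krhwu lvc akxfu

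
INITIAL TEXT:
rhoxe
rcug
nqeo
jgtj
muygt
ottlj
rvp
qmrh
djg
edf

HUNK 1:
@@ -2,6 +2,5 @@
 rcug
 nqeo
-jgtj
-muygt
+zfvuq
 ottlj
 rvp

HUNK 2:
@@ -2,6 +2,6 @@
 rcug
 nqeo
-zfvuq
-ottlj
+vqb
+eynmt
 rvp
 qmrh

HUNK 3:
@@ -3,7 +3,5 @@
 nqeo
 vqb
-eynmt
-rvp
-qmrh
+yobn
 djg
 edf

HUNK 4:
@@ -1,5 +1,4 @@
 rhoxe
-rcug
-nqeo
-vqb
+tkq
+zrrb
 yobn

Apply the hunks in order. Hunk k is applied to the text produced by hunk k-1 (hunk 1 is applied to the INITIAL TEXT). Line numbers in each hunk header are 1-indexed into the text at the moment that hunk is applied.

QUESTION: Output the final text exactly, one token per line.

Hunk 1: at line 2 remove [jgtj,muygt] add [zfvuq] -> 9 lines: rhoxe rcug nqeo zfvuq ottlj rvp qmrh djg edf
Hunk 2: at line 2 remove [zfvuq,ottlj] add [vqb,eynmt] -> 9 lines: rhoxe rcug nqeo vqb eynmt rvp qmrh djg edf
Hunk 3: at line 3 remove [eynmt,rvp,qmrh] add [yobn] -> 7 lines: rhoxe rcug nqeo vqb yobn djg edf
Hunk 4: at line 1 remove [rcug,nqeo,vqb] add [tkq,zrrb] -> 6 lines: rhoxe tkq zrrb yobn djg edf

Answer: rhoxe
tkq
zrrb
yobn
djg
edf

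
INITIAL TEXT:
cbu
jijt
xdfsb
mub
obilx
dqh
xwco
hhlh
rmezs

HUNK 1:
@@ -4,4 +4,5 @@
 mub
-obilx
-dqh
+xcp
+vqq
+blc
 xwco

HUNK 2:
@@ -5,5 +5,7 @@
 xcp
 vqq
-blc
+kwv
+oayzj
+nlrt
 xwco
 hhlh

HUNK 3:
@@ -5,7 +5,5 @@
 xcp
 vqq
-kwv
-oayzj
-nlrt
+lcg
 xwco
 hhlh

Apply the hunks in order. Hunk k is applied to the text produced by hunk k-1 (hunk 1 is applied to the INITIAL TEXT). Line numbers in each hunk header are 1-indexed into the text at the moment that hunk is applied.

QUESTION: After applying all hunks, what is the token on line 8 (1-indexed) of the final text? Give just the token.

Answer: xwco

Derivation:
Hunk 1: at line 4 remove [obilx,dqh] add [xcp,vqq,blc] -> 10 lines: cbu jijt xdfsb mub xcp vqq blc xwco hhlh rmezs
Hunk 2: at line 5 remove [blc] add [kwv,oayzj,nlrt] -> 12 lines: cbu jijt xdfsb mub xcp vqq kwv oayzj nlrt xwco hhlh rmezs
Hunk 3: at line 5 remove [kwv,oayzj,nlrt] add [lcg] -> 10 lines: cbu jijt xdfsb mub xcp vqq lcg xwco hhlh rmezs
Final line 8: xwco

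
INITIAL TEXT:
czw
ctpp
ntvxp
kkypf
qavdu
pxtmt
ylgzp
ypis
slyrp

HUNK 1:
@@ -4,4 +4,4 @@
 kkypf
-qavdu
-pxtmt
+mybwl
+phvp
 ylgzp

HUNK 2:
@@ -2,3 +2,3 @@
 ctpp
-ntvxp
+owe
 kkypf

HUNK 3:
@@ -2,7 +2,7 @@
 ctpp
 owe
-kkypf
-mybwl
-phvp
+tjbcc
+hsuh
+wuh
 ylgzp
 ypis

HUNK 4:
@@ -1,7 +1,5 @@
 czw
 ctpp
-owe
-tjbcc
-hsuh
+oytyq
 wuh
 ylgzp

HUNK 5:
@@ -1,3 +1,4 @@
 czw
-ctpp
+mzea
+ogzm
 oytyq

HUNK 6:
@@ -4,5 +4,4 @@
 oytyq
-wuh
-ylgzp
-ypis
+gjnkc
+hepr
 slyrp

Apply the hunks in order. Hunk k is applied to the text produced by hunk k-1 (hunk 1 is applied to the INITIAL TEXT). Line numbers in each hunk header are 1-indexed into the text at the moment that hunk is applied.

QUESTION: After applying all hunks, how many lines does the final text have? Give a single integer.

Hunk 1: at line 4 remove [qavdu,pxtmt] add [mybwl,phvp] -> 9 lines: czw ctpp ntvxp kkypf mybwl phvp ylgzp ypis slyrp
Hunk 2: at line 2 remove [ntvxp] add [owe] -> 9 lines: czw ctpp owe kkypf mybwl phvp ylgzp ypis slyrp
Hunk 3: at line 2 remove [kkypf,mybwl,phvp] add [tjbcc,hsuh,wuh] -> 9 lines: czw ctpp owe tjbcc hsuh wuh ylgzp ypis slyrp
Hunk 4: at line 1 remove [owe,tjbcc,hsuh] add [oytyq] -> 7 lines: czw ctpp oytyq wuh ylgzp ypis slyrp
Hunk 5: at line 1 remove [ctpp] add [mzea,ogzm] -> 8 lines: czw mzea ogzm oytyq wuh ylgzp ypis slyrp
Hunk 6: at line 4 remove [wuh,ylgzp,ypis] add [gjnkc,hepr] -> 7 lines: czw mzea ogzm oytyq gjnkc hepr slyrp
Final line count: 7

Answer: 7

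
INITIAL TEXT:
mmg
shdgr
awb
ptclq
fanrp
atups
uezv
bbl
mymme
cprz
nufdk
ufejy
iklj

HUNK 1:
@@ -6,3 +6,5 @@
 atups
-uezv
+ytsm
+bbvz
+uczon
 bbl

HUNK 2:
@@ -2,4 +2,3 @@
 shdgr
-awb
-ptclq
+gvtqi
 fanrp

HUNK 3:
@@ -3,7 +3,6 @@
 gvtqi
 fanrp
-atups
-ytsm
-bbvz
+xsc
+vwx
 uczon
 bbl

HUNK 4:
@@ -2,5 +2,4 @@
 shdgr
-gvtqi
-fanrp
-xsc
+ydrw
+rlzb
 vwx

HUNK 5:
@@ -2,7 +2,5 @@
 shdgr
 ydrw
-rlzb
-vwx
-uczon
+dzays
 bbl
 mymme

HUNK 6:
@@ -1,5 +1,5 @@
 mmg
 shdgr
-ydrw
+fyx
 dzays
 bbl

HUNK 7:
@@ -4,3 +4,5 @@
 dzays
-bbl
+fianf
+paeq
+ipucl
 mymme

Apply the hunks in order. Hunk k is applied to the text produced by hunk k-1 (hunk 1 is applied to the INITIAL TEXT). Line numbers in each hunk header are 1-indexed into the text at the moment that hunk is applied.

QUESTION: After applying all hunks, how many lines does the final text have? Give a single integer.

Answer: 12

Derivation:
Hunk 1: at line 6 remove [uezv] add [ytsm,bbvz,uczon] -> 15 lines: mmg shdgr awb ptclq fanrp atups ytsm bbvz uczon bbl mymme cprz nufdk ufejy iklj
Hunk 2: at line 2 remove [awb,ptclq] add [gvtqi] -> 14 lines: mmg shdgr gvtqi fanrp atups ytsm bbvz uczon bbl mymme cprz nufdk ufejy iklj
Hunk 3: at line 3 remove [atups,ytsm,bbvz] add [xsc,vwx] -> 13 lines: mmg shdgr gvtqi fanrp xsc vwx uczon bbl mymme cprz nufdk ufejy iklj
Hunk 4: at line 2 remove [gvtqi,fanrp,xsc] add [ydrw,rlzb] -> 12 lines: mmg shdgr ydrw rlzb vwx uczon bbl mymme cprz nufdk ufejy iklj
Hunk 5: at line 2 remove [rlzb,vwx,uczon] add [dzays] -> 10 lines: mmg shdgr ydrw dzays bbl mymme cprz nufdk ufejy iklj
Hunk 6: at line 1 remove [ydrw] add [fyx] -> 10 lines: mmg shdgr fyx dzays bbl mymme cprz nufdk ufejy iklj
Hunk 7: at line 4 remove [bbl] add [fianf,paeq,ipucl] -> 12 lines: mmg shdgr fyx dzays fianf paeq ipucl mymme cprz nufdk ufejy iklj
Final line count: 12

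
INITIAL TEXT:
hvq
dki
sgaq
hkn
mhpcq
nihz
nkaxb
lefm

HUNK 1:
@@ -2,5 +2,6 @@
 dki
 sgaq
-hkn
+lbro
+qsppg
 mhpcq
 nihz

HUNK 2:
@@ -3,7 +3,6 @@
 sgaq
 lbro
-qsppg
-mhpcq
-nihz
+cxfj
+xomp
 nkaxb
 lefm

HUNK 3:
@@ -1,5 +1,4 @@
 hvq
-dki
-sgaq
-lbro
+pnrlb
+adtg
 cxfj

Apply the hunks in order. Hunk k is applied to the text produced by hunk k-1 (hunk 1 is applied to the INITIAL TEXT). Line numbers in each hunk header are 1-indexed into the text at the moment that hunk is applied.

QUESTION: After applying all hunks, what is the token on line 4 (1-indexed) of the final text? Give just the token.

Answer: cxfj

Derivation:
Hunk 1: at line 2 remove [hkn] add [lbro,qsppg] -> 9 lines: hvq dki sgaq lbro qsppg mhpcq nihz nkaxb lefm
Hunk 2: at line 3 remove [qsppg,mhpcq,nihz] add [cxfj,xomp] -> 8 lines: hvq dki sgaq lbro cxfj xomp nkaxb lefm
Hunk 3: at line 1 remove [dki,sgaq,lbro] add [pnrlb,adtg] -> 7 lines: hvq pnrlb adtg cxfj xomp nkaxb lefm
Final line 4: cxfj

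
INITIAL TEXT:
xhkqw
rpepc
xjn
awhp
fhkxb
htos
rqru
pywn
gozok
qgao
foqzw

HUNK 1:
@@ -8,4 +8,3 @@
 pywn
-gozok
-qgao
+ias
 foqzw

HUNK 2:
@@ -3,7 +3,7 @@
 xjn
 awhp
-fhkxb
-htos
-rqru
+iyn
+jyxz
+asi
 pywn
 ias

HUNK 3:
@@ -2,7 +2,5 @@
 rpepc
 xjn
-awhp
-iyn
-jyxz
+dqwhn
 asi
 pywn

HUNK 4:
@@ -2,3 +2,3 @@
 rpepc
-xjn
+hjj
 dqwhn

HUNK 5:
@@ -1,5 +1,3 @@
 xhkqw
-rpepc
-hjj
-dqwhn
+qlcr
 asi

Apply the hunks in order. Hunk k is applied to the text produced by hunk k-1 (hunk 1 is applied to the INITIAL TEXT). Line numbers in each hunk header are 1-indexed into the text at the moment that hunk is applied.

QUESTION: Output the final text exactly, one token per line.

Hunk 1: at line 8 remove [gozok,qgao] add [ias] -> 10 lines: xhkqw rpepc xjn awhp fhkxb htos rqru pywn ias foqzw
Hunk 2: at line 3 remove [fhkxb,htos,rqru] add [iyn,jyxz,asi] -> 10 lines: xhkqw rpepc xjn awhp iyn jyxz asi pywn ias foqzw
Hunk 3: at line 2 remove [awhp,iyn,jyxz] add [dqwhn] -> 8 lines: xhkqw rpepc xjn dqwhn asi pywn ias foqzw
Hunk 4: at line 2 remove [xjn] add [hjj] -> 8 lines: xhkqw rpepc hjj dqwhn asi pywn ias foqzw
Hunk 5: at line 1 remove [rpepc,hjj,dqwhn] add [qlcr] -> 6 lines: xhkqw qlcr asi pywn ias foqzw

Answer: xhkqw
qlcr
asi
pywn
ias
foqzw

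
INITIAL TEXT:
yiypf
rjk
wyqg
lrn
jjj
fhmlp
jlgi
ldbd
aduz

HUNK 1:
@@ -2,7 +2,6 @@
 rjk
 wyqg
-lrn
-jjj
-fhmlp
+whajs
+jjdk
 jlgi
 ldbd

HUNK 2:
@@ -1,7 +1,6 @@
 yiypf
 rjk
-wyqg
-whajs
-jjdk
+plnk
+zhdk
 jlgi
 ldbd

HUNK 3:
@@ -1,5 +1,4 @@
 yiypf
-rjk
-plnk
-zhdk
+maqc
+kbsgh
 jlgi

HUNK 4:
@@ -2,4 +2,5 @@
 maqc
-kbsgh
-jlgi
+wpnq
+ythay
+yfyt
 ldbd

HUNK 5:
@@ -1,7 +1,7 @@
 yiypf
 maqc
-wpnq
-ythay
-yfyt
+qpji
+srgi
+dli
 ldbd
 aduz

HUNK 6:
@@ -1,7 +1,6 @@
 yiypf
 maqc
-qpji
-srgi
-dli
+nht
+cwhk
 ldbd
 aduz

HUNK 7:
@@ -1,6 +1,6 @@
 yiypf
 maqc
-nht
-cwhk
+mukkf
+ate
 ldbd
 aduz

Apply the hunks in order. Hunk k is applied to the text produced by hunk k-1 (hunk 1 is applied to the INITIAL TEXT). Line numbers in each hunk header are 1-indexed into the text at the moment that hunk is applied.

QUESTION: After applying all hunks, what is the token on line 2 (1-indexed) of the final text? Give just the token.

Hunk 1: at line 2 remove [lrn,jjj,fhmlp] add [whajs,jjdk] -> 8 lines: yiypf rjk wyqg whajs jjdk jlgi ldbd aduz
Hunk 2: at line 1 remove [wyqg,whajs,jjdk] add [plnk,zhdk] -> 7 lines: yiypf rjk plnk zhdk jlgi ldbd aduz
Hunk 3: at line 1 remove [rjk,plnk,zhdk] add [maqc,kbsgh] -> 6 lines: yiypf maqc kbsgh jlgi ldbd aduz
Hunk 4: at line 2 remove [kbsgh,jlgi] add [wpnq,ythay,yfyt] -> 7 lines: yiypf maqc wpnq ythay yfyt ldbd aduz
Hunk 5: at line 1 remove [wpnq,ythay,yfyt] add [qpji,srgi,dli] -> 7 lines: yiypf maqc qpji srgi dli ldbd aduz
Hunk 6: at line 1 remove [qpji,srgi,dli] add [nht,cwhk] -> 6 lines: yiypf maqc nht cwhk ldbd aduz
Hunk 7: at line 1 remove [nht,cwhk] add [mukkf,ate] -> 6 lines: yiypf maqc mukkf ate ldbd aduz
Final line 2: maqc

Answer: maqc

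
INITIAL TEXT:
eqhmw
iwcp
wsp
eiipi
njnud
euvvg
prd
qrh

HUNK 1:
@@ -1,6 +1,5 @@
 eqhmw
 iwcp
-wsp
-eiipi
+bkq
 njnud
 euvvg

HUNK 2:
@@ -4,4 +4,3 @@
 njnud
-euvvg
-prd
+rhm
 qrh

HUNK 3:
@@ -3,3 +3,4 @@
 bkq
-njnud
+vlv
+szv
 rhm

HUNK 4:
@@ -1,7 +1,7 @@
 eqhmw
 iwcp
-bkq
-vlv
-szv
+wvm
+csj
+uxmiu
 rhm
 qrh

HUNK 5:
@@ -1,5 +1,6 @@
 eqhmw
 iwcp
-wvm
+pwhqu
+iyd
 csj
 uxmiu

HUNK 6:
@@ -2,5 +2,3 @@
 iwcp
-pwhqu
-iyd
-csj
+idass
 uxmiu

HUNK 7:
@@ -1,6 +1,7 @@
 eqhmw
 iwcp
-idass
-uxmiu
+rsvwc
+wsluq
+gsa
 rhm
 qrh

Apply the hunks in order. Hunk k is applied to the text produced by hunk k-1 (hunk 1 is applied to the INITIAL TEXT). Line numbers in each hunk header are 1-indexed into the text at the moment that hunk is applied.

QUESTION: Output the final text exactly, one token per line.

Hunk 1: at line 1 remove [wsp,eiipi] add [bkq] -> 7 lines: eqhmw iwcp bkq njnud euvvg prd qrh
Hunk 2: at line 4 remove [euvvg,prd] add [rhm] -> 6 lines: eqhmw iwcp bkq njnud rhm qrh
Hunk 3: at line 3 remove [njnud] add [vlv,szv] -> 7 lines: eqhmw iwcp bkq vlv szv rhm qrh
Hunk 4: at line 1 remove [bkq,vlv,szv] add [wvm,csj,uxmiu] -> 7 lines: eqhmw iwcp wvm csj uxmiu rhm qrh
Hunk 5: at line 1 remove [wvm] add [pwhqu,iyd] -> 8 lines: eqhmw iwcp pwhqu iyd csj uxmiu rhm qrh
Hunk 6: at line 2 remove [pwhqu,iyd,csj] add [idass] -> 6 lines: eqhmw iwcp idass uxmiu rhm qrh
Hunk 7: at line 1 remove [idass,uxmiu] add [rsvwc,wsluq,gsa] -> 7 lines: eqhmw iwcp rsvwc wsluq gsa rhm qrh

Answer: eqhmw
iwcp
rsvwc
wsluq
gsa
rhm
qrh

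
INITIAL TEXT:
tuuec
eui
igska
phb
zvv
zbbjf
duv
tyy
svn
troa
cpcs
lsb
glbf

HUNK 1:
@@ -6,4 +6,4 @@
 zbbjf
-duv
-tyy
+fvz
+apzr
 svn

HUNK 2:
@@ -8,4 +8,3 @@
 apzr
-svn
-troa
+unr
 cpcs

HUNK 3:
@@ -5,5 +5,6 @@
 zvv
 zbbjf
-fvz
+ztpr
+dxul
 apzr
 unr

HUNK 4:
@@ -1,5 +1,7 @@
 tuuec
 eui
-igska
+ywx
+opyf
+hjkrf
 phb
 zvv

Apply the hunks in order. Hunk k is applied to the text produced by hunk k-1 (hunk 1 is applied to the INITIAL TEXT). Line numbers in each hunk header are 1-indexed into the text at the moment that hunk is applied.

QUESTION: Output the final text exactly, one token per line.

Answer: tuuec
eui
ywx
opyf
hjkrf
phb
zvv
zbbjf
ztpr
dxul
apzr
unr
cpcs
lsb
glbf

Derivation:
Hunk 1: at line 6 remove [duv,tyy] add [fvz,apzr] -> 13 lines: tuuec eui igska phb zvv zbbjf fvz apzr svn troa cpcs lsb glbf
Hunk 2: at line 8 remove [svn,troa] add [unr] -> 12 lines: tuuec eui igska phb zvv zbbjf fvz apzr unr cpcs lsb glbf
Hunk 3: at line 5 remove [fvz] add [ztpr,dxul] -> 13 lines: tuuec eui igska phb zvv zbbjf ztpr dxul apzr unr cpcs lsb glbf
Hunk 4: at line 1 remove [igska] add [ywx,opyf,hjkrf] -> 15 lines: tuuec eui ywx opyf hjkrf phb zvv zbbjf ztpr dxul apzr unr cpcs lsb glbf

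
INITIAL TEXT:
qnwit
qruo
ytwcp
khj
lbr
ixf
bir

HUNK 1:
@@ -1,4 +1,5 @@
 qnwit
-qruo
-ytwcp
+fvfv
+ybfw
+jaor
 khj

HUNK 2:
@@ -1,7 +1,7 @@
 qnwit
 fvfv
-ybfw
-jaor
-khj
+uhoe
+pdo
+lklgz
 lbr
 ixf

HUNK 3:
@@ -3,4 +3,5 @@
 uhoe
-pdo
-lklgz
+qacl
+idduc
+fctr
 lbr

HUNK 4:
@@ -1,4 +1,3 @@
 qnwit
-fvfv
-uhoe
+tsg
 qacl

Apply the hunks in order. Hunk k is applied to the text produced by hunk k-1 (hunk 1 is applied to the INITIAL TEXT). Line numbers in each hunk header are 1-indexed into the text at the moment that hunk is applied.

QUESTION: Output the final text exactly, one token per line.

Answer: qnwit
tsg
qacl
idduc
fctr
lbr
ixf
bir

Derivation:
Hunk 1: at line 1 remove [qruo,ytwcp] add [fvfv,ybfw,jaor] -> 8 lines: qnwit fvfv ybfw jaor khj lbr ixf bir
Hunk 2: at line 1 remove [ybfw,jaor,khj] add [uhoe,pdo,lklgz] -> 8 lines: qnwit fvfv uhoe pdo lklgz lbr ixf bir
Hunk 3: at line 3 remove [pdo,lklgz] add [qacl,idduc,fctr] -> 9 lines: qnwit fvfv uhoe qacl idduc fctr lbr ixf bir
Hunk 4: at line 1 remove [fvfv,uhoe] add [tsg] -> 8 lines: qnwit tsg qacl idduc fctr lbr ixf bir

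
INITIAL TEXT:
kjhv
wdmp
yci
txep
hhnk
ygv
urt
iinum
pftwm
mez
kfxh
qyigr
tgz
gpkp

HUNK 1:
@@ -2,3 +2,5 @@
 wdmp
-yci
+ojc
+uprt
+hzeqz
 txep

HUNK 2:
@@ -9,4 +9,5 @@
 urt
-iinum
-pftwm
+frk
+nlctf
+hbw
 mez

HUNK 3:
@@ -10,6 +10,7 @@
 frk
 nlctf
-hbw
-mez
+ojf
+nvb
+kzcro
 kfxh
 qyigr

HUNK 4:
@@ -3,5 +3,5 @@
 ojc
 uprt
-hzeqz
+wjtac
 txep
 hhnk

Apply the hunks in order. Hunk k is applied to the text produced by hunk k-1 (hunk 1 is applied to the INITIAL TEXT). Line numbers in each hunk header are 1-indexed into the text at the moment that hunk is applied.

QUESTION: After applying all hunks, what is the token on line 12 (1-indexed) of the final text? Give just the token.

Hunk 1: at line 2 remove [yci] add [ojc,uprt,hzeqz] -> 16 lines: kjhv wdmp ojc uprt hzeqz txep hhnk ygv urt iinum pftwm mez kfxh qyigr tgz gpkp
Hunk 2: at line 9 remove [iinum,pftwm] add [frk,nlctf,hbw] -> 17 lines: kjhv wdmp ojc uprt hzeqz txep hhnk ygv urt frk nlctf hbw mez kfxh qyigr tgz gpkp
Hunk 3: at line 10 remove [hbw,mez] add [ojf,nvb,kzcro] -> 18 lines: kjhv wdmp ojc uprt hzeqz txep hhnk ygv urt frk nlctf ojf nvb kzcro kfxh qyigr tgz gpkp
Hunk 4: at line 3 remove [hzeqz] add [wjtac] -> 18 lines: kjhv wdmp ojc uprt wjtac txep hhnk ygv urt frk nlctf ojf nvb kzcro kfxh qyigr tgz gpkp
Final line 12: ojf

Answer: ojf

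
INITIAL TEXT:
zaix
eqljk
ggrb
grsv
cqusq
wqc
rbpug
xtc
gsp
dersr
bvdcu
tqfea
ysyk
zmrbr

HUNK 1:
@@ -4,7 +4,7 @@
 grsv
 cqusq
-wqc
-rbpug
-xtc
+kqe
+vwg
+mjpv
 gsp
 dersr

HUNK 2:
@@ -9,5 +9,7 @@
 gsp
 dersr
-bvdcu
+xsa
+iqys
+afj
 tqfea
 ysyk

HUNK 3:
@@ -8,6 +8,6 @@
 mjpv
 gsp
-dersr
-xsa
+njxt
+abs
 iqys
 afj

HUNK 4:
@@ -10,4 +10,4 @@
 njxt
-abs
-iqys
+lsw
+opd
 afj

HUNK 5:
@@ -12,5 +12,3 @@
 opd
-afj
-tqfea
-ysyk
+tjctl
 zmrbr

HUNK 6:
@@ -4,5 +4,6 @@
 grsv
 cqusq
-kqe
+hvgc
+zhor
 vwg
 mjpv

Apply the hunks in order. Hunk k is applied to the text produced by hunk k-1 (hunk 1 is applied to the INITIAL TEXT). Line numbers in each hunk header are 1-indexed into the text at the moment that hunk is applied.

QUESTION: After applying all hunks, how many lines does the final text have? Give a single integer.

Answer: 15

Derivation:
Hunk 1: at line 4 remove [wqc,rbpug,xtc] add [kqe,vwg,mjpv] -> 14 lines: zaix eqljk ggrb grsv cqusq kqe vwg mjpv gsp dersr bvdcu tqfea ysyk zmrbr
Hunk 2: at line 9 remove [bvdcu] add [xsa,iqys,afj] -> 16 lines: zaix eqljk ggrb grsv cqusq kqe vwg mjpv gsp dersr xsa iqys afj tqfea ysyk zmrbr
Hunk 3: at line 8 remove [dersr,xsa] add [njxt,abs] -> 16 lines: zaix eqljk ggrb grsv cqusq kqe vwg mjpv gsp njxt abs iqys afj tqfea ysyk zmrbr
Hunk 4: at line 10 remove [abs,iqys] add [lsw,opd] -> 16 lines: zaix eqljk ggrb grsv cqusq kqe vwg mjpv gsp njxt lsw opd afj tqfea ysyk zmrbr
Hunk 5: at line 12 remove [afj,tqfea,ysyk] add [tjctl] -> 14 lines: zaix eqljk ggrb grsv cqusq kqe vwg mjpv gsp njxt lsw opd tjctl zmrbr
Hunk 6: at line 4 remove [kqe] add [hvgc,zhor] -> 15 lines: zaix eqljk ggrb grsv cqusq hvgc zhor vwg mjpv gsp njxt lsw opd tjctl zmrbr
Final line count: 15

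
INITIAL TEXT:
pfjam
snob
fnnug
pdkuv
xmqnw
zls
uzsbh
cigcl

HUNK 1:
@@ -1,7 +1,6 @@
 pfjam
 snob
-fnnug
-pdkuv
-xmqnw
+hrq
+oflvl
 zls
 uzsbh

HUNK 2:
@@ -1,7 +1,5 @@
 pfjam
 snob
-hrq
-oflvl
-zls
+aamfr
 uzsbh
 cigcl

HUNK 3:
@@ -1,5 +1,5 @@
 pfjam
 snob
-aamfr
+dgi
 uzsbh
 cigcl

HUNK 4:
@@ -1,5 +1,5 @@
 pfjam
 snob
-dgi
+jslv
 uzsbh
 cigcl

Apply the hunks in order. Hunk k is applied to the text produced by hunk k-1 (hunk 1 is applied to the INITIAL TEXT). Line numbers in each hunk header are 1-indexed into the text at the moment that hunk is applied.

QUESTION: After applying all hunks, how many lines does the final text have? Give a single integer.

Answer: 5

Derivation:
Hunk 1: at line 1 remove [fnnug,pdkuv,xmqnw] add [hrq,oflvl] -> 7 lines: pfjam snob hrq oflvl zls uzsbh cigcl
Hunk 2: at line 1 remove [hrq,oflvl,zls] add [aamfr] -> 5 lines: pfjam snob aamfr uzsbh cigcl
Hunk 3: at line 1 remove [aamfr] add [dgi] -> 5 lines: pfjam snob dgi uzsbh cigcl
Hunk 4: at line 1 remove [dgi] add [jslv] -> 5 lines: pfjam snob jslv uzsbh cigcl
Final line count: 5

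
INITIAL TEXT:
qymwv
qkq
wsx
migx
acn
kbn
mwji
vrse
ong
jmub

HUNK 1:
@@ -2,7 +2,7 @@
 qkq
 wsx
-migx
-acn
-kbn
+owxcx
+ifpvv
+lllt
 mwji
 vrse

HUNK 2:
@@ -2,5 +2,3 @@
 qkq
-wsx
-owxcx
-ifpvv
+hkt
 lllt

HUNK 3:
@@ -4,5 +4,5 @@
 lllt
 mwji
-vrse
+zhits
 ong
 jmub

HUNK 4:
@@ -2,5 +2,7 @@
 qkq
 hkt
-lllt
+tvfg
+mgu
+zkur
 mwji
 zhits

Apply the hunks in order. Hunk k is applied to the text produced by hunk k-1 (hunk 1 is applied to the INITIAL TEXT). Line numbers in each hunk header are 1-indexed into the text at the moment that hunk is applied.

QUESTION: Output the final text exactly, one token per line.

Answer: qymwv
qkq
hkt
tvfg
mgu
zkur
mwji
zhits
ong
jmub

Derivation:
Hunk 1: at line 2 remove [migx,acn,kbn] add [owxcx,ifpvv,lllt] -> 10 lines: qymwv qkq wsx owxcx ifpvv lllt mwji vrse ong jmub
Hunk 2: at line 2 remove [wsx,owxcx,ifpvv] add [hkt] -> 8 lines: qymwv qkq hkt lllt mwji vrse ong jmub
Hunk 3: at line 4 remove [vrse] add [zhits] -> 8 lines: qymwv qkq hkt lllt mwji zhits ong jmub
Hunk 4: at line 2 remove [lllt] add [tvfg,mgu,zkur] -> 10 lines: qymwv qkq hkt tvfg mgu zkur mwji zhits ong jmub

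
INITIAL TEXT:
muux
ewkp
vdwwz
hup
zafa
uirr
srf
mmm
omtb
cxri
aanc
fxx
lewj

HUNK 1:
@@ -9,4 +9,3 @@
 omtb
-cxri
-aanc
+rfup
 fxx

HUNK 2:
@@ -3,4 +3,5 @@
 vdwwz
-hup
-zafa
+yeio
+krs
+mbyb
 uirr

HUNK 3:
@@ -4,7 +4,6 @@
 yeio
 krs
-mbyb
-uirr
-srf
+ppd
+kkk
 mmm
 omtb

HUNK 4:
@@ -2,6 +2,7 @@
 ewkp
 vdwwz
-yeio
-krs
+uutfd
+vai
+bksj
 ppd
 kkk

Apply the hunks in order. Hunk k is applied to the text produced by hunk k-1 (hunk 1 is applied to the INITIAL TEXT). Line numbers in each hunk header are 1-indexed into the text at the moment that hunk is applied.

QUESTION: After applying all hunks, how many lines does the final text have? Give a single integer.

Answer: 13

Derivation:
Hunk 1: at line 9 remove [cxri,aanc] add [rfup] -> 12 lines: muux ewkp vdwwz hup zafa uirr srf mmm omtb rfup fxx lewj
Hunk 2: at line 3 remove [hup,zafa] add [yeio,krs,mbyb] -> 13 lines: muux ewkp vdwwz yeio krs mbyb uirr srf mmm omtb rfup fxx lewj
Hunk 3: at line 4 remove [mbyb,uirr,srf] add [ppd,kkk] -> 12 lines: muux ewkp vdwwz yeio krs ppd kkk mmm omtb rfup fxx lewj
Hunk 4: at line 2 remove [yeio,krs] add [uutfd,vai,bksj] -> 13 lines: muux ewkp vdwwz uutfd vai bksj ppd kkk mmm omtb rfup fxx lewj
Final line count: 13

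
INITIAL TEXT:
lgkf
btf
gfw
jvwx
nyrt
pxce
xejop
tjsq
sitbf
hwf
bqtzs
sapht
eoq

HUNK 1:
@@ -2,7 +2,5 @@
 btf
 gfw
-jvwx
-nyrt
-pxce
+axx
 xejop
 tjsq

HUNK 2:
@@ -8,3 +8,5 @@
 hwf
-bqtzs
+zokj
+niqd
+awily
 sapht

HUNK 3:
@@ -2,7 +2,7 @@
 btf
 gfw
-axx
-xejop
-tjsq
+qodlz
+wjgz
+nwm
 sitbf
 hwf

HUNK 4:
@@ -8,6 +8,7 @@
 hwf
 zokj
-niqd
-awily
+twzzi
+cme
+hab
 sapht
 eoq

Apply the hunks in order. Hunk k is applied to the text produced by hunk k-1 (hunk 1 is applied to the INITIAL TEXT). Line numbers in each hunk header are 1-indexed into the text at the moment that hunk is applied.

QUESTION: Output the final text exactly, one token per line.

Answer: lgkf
btf
gfw
qodlz
wjgz
nwm
sitbf
hwf
zokj
twzzi
cme
hab
sapht
eoq

Derivation:
Hunk 1: at line 2 remove [jvwx,nyrt,pxce] add [axx] -> 11 lines: lgkf btf gfw axx xejop tjsq sitbf hwf bqtzs sapht eoq
Hunk 2: at line 8 remove [bqtzs] add [zokj,niqd,awily] -> 13 lines: lgkf btf gfw axx xejop tjsq sitbf hwf zokj niqd awily sapht eoq
Hunk 3: at line 2 remove [axx,xejop,tjsq] add [qodlz,wjgz,nwm] -> 13 lines: lgkf btf gfw qodlz wjgz nwm sitbf hwf zokj niqd awily sapht eoq
Hunk 4: at line 8 remove [niqd,awily] add [twzzi,cme,hab] -> 14 lines: lgkf btf gfw qodlz wjgz nwm sitbf hwf zokj twzzi cme hab sapht eoq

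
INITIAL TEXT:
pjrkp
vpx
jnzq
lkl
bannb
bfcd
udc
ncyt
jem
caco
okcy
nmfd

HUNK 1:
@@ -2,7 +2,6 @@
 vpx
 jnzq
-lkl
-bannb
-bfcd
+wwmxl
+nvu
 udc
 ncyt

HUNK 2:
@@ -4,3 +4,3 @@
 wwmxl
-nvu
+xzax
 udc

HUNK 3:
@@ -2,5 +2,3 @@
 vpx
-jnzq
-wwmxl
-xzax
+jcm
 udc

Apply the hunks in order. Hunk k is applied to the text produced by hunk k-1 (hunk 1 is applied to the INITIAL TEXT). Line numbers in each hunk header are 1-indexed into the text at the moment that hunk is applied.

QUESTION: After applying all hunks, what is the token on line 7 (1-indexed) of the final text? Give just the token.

Hunk 1: at line 2 remove [lkl,bannb,bfcd] add [wwmxl,nvu] -> 11 lines: pjrkp vpx jnzq wwmxl nvu udc ncyt jem caco okcy nmfd
Hunk 2: at line 4 remove [nvu] add [xzax] -> 11 lines: pjrkp vpx jnzq wwmxl xzax udc ncyt jem caco okcy nmfd
Hunk 3: at line 2 remove [jnzq,wwmxl,xzax] add [jcm] -> 9 lines: pjrkp vpx jcm udc ncyt jem caco okcy nmfd
Final line 7: caco

Answer: caco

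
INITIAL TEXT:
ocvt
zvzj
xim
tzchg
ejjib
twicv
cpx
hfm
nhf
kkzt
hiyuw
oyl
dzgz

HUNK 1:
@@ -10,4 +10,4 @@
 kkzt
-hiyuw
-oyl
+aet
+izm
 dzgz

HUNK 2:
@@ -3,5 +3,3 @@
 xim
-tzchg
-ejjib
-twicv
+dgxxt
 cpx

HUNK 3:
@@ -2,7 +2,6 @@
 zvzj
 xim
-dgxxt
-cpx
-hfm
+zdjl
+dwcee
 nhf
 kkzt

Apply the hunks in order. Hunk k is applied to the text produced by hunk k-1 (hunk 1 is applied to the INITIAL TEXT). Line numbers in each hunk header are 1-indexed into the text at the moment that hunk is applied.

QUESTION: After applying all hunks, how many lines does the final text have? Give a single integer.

Hunk 1: at line 10 remove [hiyuw,oyl] add [aet,izm] -> 13 lines: ocvt zvzj xim tzchg ejjib twicv cpx hfm nhf kkzt aet izm dzgz
Hunk 2: at line 3 remove [tzchg,ejjib,twicv] add [dgxxt] -> 11 lines: ocvt zvzj xim dgxxt cpx hfm nhf kkzt aet izm dzgz
Hunk 3: at line 2 remove [dgxxt,cpx,hfm] add [zdjl,dwcee] -> 10 lines: ocvt zvzj xim zdjl dwcee nhf kkzt aet izm dzgz
Final line count: 10

Answer: 10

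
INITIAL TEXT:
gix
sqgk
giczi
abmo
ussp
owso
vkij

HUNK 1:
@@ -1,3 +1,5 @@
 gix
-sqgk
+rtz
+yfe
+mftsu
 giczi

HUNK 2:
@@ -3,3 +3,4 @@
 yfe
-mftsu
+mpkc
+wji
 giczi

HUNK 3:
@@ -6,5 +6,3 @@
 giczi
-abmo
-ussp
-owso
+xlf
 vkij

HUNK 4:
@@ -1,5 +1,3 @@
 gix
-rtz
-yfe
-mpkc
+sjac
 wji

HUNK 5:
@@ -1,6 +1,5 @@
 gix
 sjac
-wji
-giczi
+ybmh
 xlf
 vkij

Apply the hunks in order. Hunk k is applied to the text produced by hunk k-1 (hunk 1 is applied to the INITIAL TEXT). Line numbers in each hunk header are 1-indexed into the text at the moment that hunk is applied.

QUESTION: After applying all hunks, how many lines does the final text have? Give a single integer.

Hunk 1: at line 1 remove [sqgk] add [rtz,yfe,mftsu] -> 9 lines: gix rtz yfe mftsu giczi abmo ussp owso vkij
Hunk 2: at line 3 remove [mftsu] add [mpkc,wji] -> 10 lines: gix rtz yfe mpkc wji giczi abmo ussp owso vkij
Hunk 3: at line 6 remove [abmo,ussp,owso] add [xlf] -> 8 lines: gix rtz yfe mpkc wji giczi xlf vkij
Hunk 4: at line 1 remove [rtz,yfe,mpkc] add [sjac] -> 6 lines: gix sjac wji giczi xlf vkij
Hunk 5: at line 1 remove [wji,giczi] add [ybmh] -> 5 lines: gix sjac ybmh xlf vkij
Final line count: 5

Answer: 5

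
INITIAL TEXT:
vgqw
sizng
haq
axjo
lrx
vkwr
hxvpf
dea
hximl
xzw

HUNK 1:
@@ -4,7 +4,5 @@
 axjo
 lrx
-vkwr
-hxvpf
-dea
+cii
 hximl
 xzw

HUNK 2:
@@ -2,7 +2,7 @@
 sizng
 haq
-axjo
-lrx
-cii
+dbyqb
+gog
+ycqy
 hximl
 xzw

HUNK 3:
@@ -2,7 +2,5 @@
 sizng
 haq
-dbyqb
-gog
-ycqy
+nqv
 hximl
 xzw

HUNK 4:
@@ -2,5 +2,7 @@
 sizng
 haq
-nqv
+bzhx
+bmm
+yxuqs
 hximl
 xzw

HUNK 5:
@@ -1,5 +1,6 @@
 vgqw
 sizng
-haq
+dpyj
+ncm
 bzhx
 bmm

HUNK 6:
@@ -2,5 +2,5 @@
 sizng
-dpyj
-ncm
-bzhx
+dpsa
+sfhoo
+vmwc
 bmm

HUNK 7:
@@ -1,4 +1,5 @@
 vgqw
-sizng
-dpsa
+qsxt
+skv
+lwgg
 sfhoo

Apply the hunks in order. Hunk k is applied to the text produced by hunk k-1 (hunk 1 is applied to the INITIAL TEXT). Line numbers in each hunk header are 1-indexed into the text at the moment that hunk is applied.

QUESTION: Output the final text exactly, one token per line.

Hunk 1: at line 4 remove [vkwr,hxvpf,dea] add [cii] -> 8 lines: vgqw sizng haq axjo lrx cii hximl xzw
Hunk 2: at line 2 remove [axjo,lrx,cii] add [dbyqb,gog,ycqy] -> 8 lines: vgqw sizng haq dbyqb gog ycqy hximl xzw
Hunk 3: at line 2 remove [dbyqb,gog,ycqy] add [nqv] -> 6 lines: vgqw sizng haq nqv hximl xzw
Hunk 4: at line 2 remove [nqv] add [bzhx,bmm,yxuqs] -> 8 lines: vgqw sizng haq bzhx bmm yxuqs hximl xzw
Hunk 5: at line 1 remove [haq] add [dpyj,ncm] -> 9 lines: vgqw sizng dpyj ncm bzhx bmm yxuqs hximl xzw
Hunk 6: at line 2 remove [dpyj,ncm,bzhx] add [dpsa,sfhoo,vmwc] -> 9 lines: vgqw sizng dpsa sfhoo vmwc bmm yxuqs hximl xzw
Hunk 7: at line 1 remove [sizng,dpsa] add [qsxt,skv,lwgg] -> 10 lines: vgqw qsxt skv lwgg sfhoo vmwc bmm yxuqs hximl xzw

Answer: vgqw
qsxt
skv
lwgg
sfhoo
vmwc
bmm
yxuqs
hximl
xzw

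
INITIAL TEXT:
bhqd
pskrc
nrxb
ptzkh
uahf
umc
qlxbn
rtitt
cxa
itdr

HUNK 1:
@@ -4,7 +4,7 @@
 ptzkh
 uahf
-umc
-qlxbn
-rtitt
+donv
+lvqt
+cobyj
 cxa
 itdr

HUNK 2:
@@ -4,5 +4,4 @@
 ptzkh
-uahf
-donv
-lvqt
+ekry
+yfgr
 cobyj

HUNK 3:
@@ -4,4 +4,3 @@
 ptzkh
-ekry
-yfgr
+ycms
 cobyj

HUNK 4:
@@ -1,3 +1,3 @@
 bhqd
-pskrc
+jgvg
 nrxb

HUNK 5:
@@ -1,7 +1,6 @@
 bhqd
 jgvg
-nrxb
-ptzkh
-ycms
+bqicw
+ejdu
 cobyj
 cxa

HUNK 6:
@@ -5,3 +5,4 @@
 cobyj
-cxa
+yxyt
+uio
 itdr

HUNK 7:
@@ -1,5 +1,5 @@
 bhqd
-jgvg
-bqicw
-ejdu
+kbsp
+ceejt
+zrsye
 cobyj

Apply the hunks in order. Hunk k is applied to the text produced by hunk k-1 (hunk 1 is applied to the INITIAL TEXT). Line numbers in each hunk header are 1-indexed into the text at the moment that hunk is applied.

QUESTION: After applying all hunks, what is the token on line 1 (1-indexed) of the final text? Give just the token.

Answer: bhqd

Derivation:
Hunk 1: at line 4 remove [umc,qlxbn,rtitt] add [donv,lvqt,cobyj] -> 10 lines: bhqd pskrc nrxb ptzkh uahf donv lvqt cobyj cxa itdr
Hunk 2: at line 4 remove [uahf,donv,lvqt] add [ekry,yfgr] -> 9 lines: bhqd pskrc nrxb ptzkh ekry yfgr cobyj cxa itdr
Hunk 3: at line 4 remove [ekry,yfgr] add [ycms] -> 8 lines: bhqd pskrc nrxb ptzkh ycms cobyj cxa itdr
Hunk 4: at line 1 remove [pskrc] add [jgvg] -> 8 lines: bhqd jgvg nrxb ptzkh ycms cobyj cxa itdr
Hunk 5: at line 1 remove [nrxb,ptzkh,ycms] add [bqicw,ejdu] -> 7 lines: bhqd jgvg bqicw ejdu cobyj cxa itdr
Hunk 6: at line 5 remove [cxa] add [yxyt,uio] -> 8 lines: bhqd jgvg bqicw ejdu cobyj yxyt uio itdr
Hunk 7: at line 1 remove [jgvg,bqicw,ejdu] add [kbsp,ceejt,zrsye] -> 8 lines: bhqd kbsp ceejt zrsye cobyj yxyt uio itdr
Final line 1: bhqd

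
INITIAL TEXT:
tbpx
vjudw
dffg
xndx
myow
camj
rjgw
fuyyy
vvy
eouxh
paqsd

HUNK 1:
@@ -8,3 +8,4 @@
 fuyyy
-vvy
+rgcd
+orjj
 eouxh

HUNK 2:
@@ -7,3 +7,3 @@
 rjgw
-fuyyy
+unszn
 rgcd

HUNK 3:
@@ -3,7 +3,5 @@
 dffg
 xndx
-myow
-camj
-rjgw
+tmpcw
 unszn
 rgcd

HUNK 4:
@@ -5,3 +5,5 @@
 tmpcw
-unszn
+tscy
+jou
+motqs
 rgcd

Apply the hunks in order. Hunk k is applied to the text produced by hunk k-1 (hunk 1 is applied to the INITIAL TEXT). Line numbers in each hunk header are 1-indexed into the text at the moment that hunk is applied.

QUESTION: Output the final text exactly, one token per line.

Hunk 1: at line 8 remove [vvy] add [rgcd,orjj] -> 12 lines: tbpx vjudw dffg xndx myow camj rjgw fuyyy rgcd orjj eouxh paqsd
Hunk 2: at line 7 remove [fuyyy] add [unszn] -> 12 lines: tbpx vjudw dffg xndx myow camj rjgw unszn rgcd orjj eouxh paqsd
Hunk 3: at line 3 remove [myow,camj,rjgw] add [tmpcw] -> 10 lines: tbpx vjudw dffg xndx tmpcw unszn rgcd orjj eouxh paqsd
Hunk 4: at line 5 remove [unszn] add [tscy,jou,motqs] -> 12 lines: tbpx vjudw dffg xndx tmpcw tscy jou motqs rgcd orjj eouxh paqsd

Answer: tbpx
vjudw
dffg
xndx
tmpcw
tscy
jou
motqs
rgcd
orjj
eouxh
paqsd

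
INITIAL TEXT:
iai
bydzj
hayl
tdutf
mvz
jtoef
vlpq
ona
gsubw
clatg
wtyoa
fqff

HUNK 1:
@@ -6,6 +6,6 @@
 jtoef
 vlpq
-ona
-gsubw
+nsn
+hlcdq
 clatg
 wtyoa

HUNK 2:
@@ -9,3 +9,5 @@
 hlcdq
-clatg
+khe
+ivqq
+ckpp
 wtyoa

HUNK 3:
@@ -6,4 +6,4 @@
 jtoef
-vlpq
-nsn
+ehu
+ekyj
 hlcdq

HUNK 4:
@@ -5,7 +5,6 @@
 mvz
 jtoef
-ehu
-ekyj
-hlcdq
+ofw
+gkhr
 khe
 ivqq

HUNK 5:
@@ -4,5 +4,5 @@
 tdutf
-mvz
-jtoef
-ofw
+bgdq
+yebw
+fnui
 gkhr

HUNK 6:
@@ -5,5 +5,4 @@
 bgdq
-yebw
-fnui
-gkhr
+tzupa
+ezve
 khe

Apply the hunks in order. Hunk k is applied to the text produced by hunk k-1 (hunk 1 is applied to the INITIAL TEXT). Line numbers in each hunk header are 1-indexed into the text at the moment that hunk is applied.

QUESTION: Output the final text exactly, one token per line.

Answer: iai
bydzj
hayl
tdutf
bgdq
tzupa
ezve
khe
ivqq
ckpp
wtyoa
fqff

Derivation:
Hunk 1: at line 6 remove [ona,gsubw] add [nsn,hlcdq] -> 12 lines: iai bydzj hayl tdutf mvz jtoef vlpq nsn hlcdq clatg wtyoa fqff
Hunk 2: at line 9 remove [clatg] add [khe,ivqq,ckpp] -> 14 lines: iai bydzj hayl tdutf mvz jtoef vlpq nsn hlcdq khe ivqq ckpp wtyoa fqff
Hunk 3: at line 6 remove [vlpq,nsn] add [ehu,ekyj] -> 14 lines: iai bydzj hayl tdutf mvz jtoef ehu ekyj hlcdq khe ivqq ckpp wtyoa fqff
Hunk 4: at line 5 remove [ehu,ekyj,hlcdq] add [ofw,gkhr] -> 13 lines: iai bydzj hayl tdutf mvz jtoef ofw gkhr khe ivqq ckpp wtyoa fqff
Hunk 5: at line 4 remove [mvz,jtoef,ofw] add [bgdq,yebw,fnui] -> 13 lines: iai bydzj hayl tdutf bgdq yebw fnui gkhr khe ivqq ckpp wtyoa fqff
Hunk 6: at line 5 remove [yebw,fnui,gkhr] add [tzupa,ezve] -> 12 lines: iai bydzj hayl tdutf bgdq tzupa ezve khe ivqq ckpp wtyoa fqff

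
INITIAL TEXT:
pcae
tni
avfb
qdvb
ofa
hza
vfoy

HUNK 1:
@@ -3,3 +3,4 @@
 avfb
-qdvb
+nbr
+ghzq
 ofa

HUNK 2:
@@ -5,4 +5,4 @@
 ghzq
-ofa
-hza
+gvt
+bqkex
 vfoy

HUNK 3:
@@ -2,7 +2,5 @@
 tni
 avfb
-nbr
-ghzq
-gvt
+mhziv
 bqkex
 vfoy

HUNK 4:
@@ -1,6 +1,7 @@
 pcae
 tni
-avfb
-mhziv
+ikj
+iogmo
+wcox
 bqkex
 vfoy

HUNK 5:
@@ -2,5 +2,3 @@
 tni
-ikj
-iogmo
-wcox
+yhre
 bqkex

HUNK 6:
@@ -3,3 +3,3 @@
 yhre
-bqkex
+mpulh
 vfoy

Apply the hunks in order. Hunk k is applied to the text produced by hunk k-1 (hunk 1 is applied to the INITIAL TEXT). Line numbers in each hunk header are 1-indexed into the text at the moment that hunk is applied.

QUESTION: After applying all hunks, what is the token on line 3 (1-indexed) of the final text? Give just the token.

Hunk 1: at line 3 remove [qdvb] add [nbr,ghzq] -> 8 lines: pcae tni avfb nbr ghzq ofa hza vfoy
Hunk 2: at line 5 remove [ofa,hza] add [gvt,bqkex] -> 8 lines: pcae tni avfb nbr ghzq gvt bqkex vfoy
Hunk 3: at line 2 remove [nbr,ghzq,gvt] add [mhziv] -> 6 lines: pcae tni avfb mhziv bqkex vfoy
Hunk 4: at line 1 remove [avfb,mhziv] add [ikj,iogmo,wcox] -> 7 lines: pcae tni ikj iogmo wcox bqkex vfoy
Hunk 5: at line 2 remove [ikj,iogmo,wcox] add [yhre] -> 5 lines: pcae tni yhre bqkex vfoy
Hunk 6: at line 3 remove [bqkex] add [mpulh] -> 5 lines: pcae tni yhre mpulh vfoy
Final line 3: yhre

Answer: yhre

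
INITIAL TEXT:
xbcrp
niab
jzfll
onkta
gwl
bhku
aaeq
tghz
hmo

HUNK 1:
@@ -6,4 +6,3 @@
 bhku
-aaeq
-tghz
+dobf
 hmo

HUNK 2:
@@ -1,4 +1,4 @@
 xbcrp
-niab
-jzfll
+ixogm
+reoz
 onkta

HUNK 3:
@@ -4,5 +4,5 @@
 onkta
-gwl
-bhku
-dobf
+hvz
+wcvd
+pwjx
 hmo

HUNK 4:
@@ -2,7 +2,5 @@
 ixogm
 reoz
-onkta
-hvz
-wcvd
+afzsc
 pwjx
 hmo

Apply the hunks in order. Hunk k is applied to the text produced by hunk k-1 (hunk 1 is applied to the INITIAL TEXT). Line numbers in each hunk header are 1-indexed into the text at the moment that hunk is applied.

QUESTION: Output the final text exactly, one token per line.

Hunk 1: at line 6 remove [aaeq,tghz] add [dobf] -> 8 lines: xbcrp niab jzfll onkta gwl bhku dobf hmo
Hunk 2: at line 1 remove [niab,jzfll] add [ixogm,reoz] -> 8 lines: xbcrp ixogm reoz onkta gwl bhku dobf hmo
Hunk 3: at line 4 remove [gwl,bhku,dobf] add [hvz,wcvd,pwjx] -> 8 lines: xbcrp ixogm reoz onkta hvz wcvd pwjx hmo
Hunk 4: at line 2 remove [onkta,hvz,wcvd] add [afzsc] -> 6 lines: xbcrp ixogm reoz afzsc pwjx hmo

Answer: xbcrp
ixogm
reoz
afzsc
pwjx
hmo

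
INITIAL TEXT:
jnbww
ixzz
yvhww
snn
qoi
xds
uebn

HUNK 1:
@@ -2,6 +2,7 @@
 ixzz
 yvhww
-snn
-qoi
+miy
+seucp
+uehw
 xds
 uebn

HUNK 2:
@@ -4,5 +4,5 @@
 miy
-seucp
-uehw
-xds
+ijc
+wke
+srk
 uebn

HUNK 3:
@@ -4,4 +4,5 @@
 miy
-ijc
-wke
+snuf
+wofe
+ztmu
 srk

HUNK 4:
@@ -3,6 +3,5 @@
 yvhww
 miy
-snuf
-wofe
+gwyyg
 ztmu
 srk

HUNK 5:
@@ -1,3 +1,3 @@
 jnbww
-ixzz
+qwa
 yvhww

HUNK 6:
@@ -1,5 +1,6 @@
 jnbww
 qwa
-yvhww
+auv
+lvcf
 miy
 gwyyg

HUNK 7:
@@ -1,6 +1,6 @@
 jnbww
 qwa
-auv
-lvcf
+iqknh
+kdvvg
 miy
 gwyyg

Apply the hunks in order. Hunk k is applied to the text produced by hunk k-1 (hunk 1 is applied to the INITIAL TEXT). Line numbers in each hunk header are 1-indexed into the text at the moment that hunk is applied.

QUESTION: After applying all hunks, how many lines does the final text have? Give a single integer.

Answer: 9

Derivation:
Hunk 1: at line 2 remove [snn,qoi] add [miy,seucp,uehw] -> 8 lines: jnbww ixzz yvhww miy seucp uehw xds uebn
Hunk 2: at line 4 remove [seucp,uehw,xds] add [ijc,wke,srk] -> 8 lines: jnbww ixzz yvhww miy ijc wke srk uebn
Hunk 3: at line 4 remove [ijc,wke] add [snuf,wofe,ztmu] -> 9 lines: jnbww ixzz yvhww miy snuf wofe ztmu srk uebn
Hunk 4: at line 3 remove [snuf,wofe] add [gwyyg] -> 8 lines: jnbww ixzz yvhww miy gwyyg ztmu srk uebn
Hunk 5: at line 1 remove [ixzz] add [qwa] -> 8 lines: jnbww qwa yvhww miy gwyyg ztmu srk uebn
Hunk 6: at line 1 remove [yvhww] add [auv,lvcf] -> 9 lines: jnbww qwa auv lvcf miy gwyyg ztmu srk uebn
Hunk 7: at line 1 remove [auv,lvcf] add [iqknh,kdvvg] -> 9 lines: jnbww qwa iqknh kdvvg miy gwyyg ztmu srk uebn
Final line count: 9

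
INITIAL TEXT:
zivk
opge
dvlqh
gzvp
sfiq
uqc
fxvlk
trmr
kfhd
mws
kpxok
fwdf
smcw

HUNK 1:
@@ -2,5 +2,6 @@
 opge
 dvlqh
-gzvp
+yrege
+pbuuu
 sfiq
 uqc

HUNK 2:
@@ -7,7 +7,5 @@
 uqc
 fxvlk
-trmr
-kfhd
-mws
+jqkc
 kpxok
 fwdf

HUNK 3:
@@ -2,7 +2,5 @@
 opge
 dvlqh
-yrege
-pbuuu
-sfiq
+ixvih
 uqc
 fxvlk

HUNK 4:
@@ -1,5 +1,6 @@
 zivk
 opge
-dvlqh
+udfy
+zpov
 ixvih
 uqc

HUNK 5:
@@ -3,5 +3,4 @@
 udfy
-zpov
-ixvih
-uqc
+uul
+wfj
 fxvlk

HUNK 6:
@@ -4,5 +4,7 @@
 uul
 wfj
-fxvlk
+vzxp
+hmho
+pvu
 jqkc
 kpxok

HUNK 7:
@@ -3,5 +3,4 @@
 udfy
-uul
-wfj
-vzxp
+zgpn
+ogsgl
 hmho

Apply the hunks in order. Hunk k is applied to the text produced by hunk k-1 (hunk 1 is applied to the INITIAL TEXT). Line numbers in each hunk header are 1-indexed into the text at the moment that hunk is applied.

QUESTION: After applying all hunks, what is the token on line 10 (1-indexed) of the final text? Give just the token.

Answer: fwdf

Derivation:
Hunk 1: at line 2 remove [gzvp] add [yrege,pbuuu] -> 14 lines: zivk opge dvlqh yrege pbuuu sfiq uqc fxvlk trmr kfhd mws kpxok fwdf smcw
Hunk 2: at line 7 remove [trmr,kfhd,mws] add [jqkc] -> 12 lines: zivk opge dvlqh yrege pbuuu sfiq uqc fxvlk jqkc kpxok fwdf smcw
Hunk 3: at line 2 remove [yrege,pbuuu,sfiq] add [ixvih] -> 10 lines: zivk opge dvlqh ixvih uqc fxvlk jqkc kpxok fwdf smcw
Hunk 4: at line 1 remove [dvlqh] add [udfy,zpov] -> 11 lines: zivk opge udfy zpov ixvih uqc fxvlk jqkc kpxok fwdf smcw
Hunk 5: at line 3 remove [zpov,ixvih,uqc] add [uul,wfj] -> 10 lines: zivk opge udfy uul wfj fxvlk jqkc kpxok fwdf smcw
Hunk 6: at line 4 remove [fxvlk] add [vzxp,hmho,pvu] -> 12 lines: zivk opge udfy uul wfj vzxp hmho pvu jqkc kpxok fwdf smcw
Hunk 7: at line 3 remove [uul,wfj,vzxp] add [zgpn,ogsgl] -> 11 lines: zivk opge udfy zgpn ogsgl hmho pvu jqkc kpxok fwdf smcw
Final line 10: fwdf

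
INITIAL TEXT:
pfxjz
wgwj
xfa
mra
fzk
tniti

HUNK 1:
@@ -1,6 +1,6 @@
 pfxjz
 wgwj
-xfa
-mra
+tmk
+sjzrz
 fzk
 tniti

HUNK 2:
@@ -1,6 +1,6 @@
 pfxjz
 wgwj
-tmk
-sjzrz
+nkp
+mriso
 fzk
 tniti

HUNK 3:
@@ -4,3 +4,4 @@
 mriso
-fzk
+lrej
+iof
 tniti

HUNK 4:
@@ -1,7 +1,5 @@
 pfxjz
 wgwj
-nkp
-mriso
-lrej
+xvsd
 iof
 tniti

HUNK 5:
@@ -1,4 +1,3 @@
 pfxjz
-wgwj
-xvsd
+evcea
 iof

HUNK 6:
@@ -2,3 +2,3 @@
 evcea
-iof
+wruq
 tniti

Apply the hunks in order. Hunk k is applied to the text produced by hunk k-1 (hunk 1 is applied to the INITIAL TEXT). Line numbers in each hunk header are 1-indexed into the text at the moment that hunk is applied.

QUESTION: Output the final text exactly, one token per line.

Hunk 1: at line 1 remove [xfa,mra] add [tmk,sjzrz] -> 6 lines: pfxjz wgwj tmk sjzrz fzk tniti
Hunk 2: at line 1 remove [tmk,sjzrz] add [nkp,mriso] -> 6 lines: pfxjz wgwj nkp mriso fzk tniti
Hunk 3: at line 4 remove [fzk] add [lrej,iof] -> 7 lines: pfxjz wgwj nkp mriso lrej iof tniti
Hunk 4: at line 1 remove [nkp,mriso,lrej] add [xvsd] -> 5 lines: pfxjz wgwj xvsd iof tniti
Hunk 5: at line 1 remove [wgwj,xvsd] add [evcea] -> 4 lines: pfxjz evcea iof tniti
Hunk 6: at line 2 remove [iof] add [wruq] -> 4 lines: pfxjz evcea wruq tniti

Answer: pfxjz
evcea
wruq
tniti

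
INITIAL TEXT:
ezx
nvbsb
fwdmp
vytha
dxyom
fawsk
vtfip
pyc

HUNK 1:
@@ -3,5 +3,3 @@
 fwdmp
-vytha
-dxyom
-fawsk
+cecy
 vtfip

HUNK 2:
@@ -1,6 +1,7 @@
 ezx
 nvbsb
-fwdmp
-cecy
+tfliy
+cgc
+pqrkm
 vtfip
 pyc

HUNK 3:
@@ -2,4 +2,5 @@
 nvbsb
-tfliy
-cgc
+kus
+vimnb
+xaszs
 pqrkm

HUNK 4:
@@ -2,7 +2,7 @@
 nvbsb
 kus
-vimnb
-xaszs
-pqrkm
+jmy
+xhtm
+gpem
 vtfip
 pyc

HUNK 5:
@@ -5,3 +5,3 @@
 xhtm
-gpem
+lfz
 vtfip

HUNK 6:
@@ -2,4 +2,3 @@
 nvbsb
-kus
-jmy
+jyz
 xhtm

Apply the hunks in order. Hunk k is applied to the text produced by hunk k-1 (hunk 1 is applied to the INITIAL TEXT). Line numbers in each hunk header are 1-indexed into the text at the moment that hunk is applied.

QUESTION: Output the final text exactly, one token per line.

Hunk 1: at line 3 remove [vytha,dxyom,fawsk] add [cecy] -> 6 lines: ezx nvbsb fwdmp cecy vtfip pyc
Hunk 2: at line 1 remove [fwdmp,cecy] add [tfliy,cgc,pqrkm] -> 7 lines: ezx nvbsb tfliy cgc pqrkm vtfip pyc
Hunk 3: at line 2 remove [tfliy,cgc] add [kus,vimnb,xaszs] -> 8 lines: ezx nvbsb kus vimnb xaszs pqrkm vtfip pyc
Hunk 4: at line 2 remove [vimnb,xaszs,pqrkm] add [jmy,xhtm,gpem] -> 8 lines: ezx nvbsb kus jmy xhtm gpem vtfip pyc
Hunk 5: at line 5 remove [gpem] add [lfz] -> 8 lines: ezx nvbsb kus jmy xhtm lfz vtfip pyc
Hunk 6: at line 2 remove [kus,jmy] add [jyz] -> 7 lines: ezx nvbsb jyz xhtm lfz vtfip pyc

Answer: ezx
nvbsb
jyz
xhtm
lfz
vtfip
pyc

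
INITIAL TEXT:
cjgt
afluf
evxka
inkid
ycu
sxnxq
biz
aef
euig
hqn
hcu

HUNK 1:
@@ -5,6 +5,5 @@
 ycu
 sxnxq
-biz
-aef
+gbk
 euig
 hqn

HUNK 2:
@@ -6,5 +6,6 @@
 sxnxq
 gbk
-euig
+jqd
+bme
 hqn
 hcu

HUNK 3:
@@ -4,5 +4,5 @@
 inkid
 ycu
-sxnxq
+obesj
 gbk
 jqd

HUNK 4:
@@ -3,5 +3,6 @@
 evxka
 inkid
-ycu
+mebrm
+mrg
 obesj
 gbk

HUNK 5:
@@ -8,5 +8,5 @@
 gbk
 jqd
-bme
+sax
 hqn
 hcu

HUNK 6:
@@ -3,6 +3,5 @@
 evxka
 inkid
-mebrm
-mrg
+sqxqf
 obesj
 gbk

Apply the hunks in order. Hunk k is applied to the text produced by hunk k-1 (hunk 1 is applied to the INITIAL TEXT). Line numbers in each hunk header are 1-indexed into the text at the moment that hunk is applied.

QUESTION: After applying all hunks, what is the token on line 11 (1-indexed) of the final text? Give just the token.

Hunk 1: at line 5 remove [biz,aef] add [gbk] -> 10 lines: cjgt afluf evxka inkid ycu sxnxq gbk euig hqn hcu
Hunk 2: at line 6 remove [euig] add [jqd,bme] -> 11 lines: cjgt afluf evxka inkid ycu sxnxq gbk jqd bme hqn hcu
Hunk 3: at line 4 remove [sxnxq] add [obesj] -> 11 lines: cjgt afluf evxka inkid ycu obesj gbk jqd bme hqn hcu
Hunk 4: at line 3 remove [ycu] add [mebrm,mrg] -> 12 lines: cjgt afluf evxka inkid mebrm mrg obesj gbk jqd bme hqn hcu
Hunk 5: at line 8 remove [bme] add [sax] -> 12 lines: cjgt afluf evxka inkid mebrm mrg obesj gbk jqd sax hqn hcu
Hunk 6: at line 3 remove [mebrm,mrg] add [sqxqf] -> 11 lines: cjgt afluf evxka inkid sqxqf obesj gbk jqd sax hqn hcu
Final line 11: hcu

Answer: hcu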